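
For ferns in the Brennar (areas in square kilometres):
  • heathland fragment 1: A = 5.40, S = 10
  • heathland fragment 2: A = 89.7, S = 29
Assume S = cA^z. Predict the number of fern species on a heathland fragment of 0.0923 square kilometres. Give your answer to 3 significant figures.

2.14

z = ln(29/10) / ln(89.7/5.4) = 1.0647 / 2.8101 = 0.3789
c = 10 / 5.4^0.3789 = 10 / 1.895 = 5.278
S₃ = 5.278 × 0.0923^0.3789 = 5.278 × 0.4054 ≈ 2.14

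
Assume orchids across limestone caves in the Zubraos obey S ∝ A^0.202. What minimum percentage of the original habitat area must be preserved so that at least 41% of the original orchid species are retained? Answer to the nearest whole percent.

1%

Need (A_new/A_old)^0.202 = 0.41, so A_new/A_old = 0.41^(1/0.202) = 0.41^4.95
ln(A_new/A_old) = ln 0.41 / 0.202 = -0.8916 / 0.202 = -4.4139
A_new/A_old = e^-4.4139 ≈ 0.01211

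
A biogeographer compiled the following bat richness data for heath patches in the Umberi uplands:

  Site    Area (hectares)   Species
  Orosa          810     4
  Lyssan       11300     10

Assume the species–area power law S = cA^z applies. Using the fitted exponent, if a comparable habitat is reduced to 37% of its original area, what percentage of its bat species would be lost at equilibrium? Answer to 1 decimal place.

29.2%

z = ln(10/4) / ln(11300/810) = 0.9163 / 2.6355 = 0.3477
S_new/S_old = (A_new/A_old)^z = 0.37^0.3477 = exp(0.3477 × -0.9943) = 0.7077
Fraction lost = 1 − 0.7077 = 0.2923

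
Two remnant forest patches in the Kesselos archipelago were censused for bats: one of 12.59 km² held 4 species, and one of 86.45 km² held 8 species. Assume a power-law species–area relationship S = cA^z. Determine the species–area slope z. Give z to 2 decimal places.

0.36

Taking logs: ln S = ln c + z ln A, so z = (ln S₂ − ln S₁)/(ln A₂ − ln A₁).
z = ln(8/4) / ln(86.45/12.59) = ln(2) / ln(6.867) = 0.6931 / 1.9267 = 0.3598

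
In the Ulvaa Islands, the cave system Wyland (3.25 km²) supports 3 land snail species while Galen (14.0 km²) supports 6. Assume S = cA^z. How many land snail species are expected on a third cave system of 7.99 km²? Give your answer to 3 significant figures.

4.60

z = ln(6/3) / ln(14/3.25) = 0.6931 / 1.4604 = 0.4746
c = 3 / 3.25^0.4746 = 3 / 1.75 = 1.715
S₃ = 1.715 × 7.99^0.4746 = 1.715 × 2.681 ≈ 4.598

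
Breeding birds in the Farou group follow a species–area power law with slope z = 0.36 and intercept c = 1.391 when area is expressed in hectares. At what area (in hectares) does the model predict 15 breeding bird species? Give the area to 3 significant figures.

739 hectares

15 = 1.391 × A^0.36  ⇒  A^0.36 = 15/1.391 = 10.78
ln A = ln(10.78) / 0.36 = 2.3780 / 0.36 = 6.6056
A = e^6.6056 ≈ 739.2 hectares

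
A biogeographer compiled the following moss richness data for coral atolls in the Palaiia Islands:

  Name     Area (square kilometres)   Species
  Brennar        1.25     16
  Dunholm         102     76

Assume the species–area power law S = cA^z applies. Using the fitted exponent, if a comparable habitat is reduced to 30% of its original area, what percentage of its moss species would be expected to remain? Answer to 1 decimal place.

65.3%

z = ln(76/16) / ln(102/1.25) = 1.5581 / 4.4018 = 0.3540
S_new/S_old = (A_new/A_old)^z = 0.3^0.3540 = exp(0.3540 × -1.2040) = 0.653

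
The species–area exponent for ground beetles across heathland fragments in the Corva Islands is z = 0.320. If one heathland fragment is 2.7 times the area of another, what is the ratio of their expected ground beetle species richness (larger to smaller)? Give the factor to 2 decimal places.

S₂/S₁ = (A₂/A₁)^z = 2.7^0.32
ln(S₂/S₁) = 0.32 × ln 2.7 = 0.32 × 0.9933 = 0.3178
S₂/S₁ = e^0.3178 ≈ 1.374

1.37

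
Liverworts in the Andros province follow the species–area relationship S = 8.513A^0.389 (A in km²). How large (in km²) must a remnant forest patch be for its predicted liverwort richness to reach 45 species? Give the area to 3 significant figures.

72.3 km²

45 = 8.513 × A^0.389  ⇒  A^0.389 = 45/8.513 = 5.286
ln A = ln(5.286) / 0.389 = 1.6651 / 0.389 = 4.2804
A = e^4.2804 ≈ 72.27 km²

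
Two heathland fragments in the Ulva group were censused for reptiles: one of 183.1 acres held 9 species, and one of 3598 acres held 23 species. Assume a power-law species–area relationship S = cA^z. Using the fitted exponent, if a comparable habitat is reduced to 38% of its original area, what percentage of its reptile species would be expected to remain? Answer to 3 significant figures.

z = ln(23/9) / ln(3598/183.1) = 0.9383 / 2.9781 = 0.3151
S_new/S_old = (A_new/A_old)^z = 0.38^0.3151 = exp(0.3151 × -0.9676) = 0.7372

73.7%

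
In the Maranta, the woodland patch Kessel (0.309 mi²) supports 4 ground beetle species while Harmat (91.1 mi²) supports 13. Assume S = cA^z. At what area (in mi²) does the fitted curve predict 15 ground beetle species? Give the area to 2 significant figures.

180 mi²

z = ln(13/4) / ln(91.1/0.309) = 1.1787 / 5.6864 = 0.2073
c = 4 / 0.309^0.2073 = 4 / 0.7839 = 5.102
A = (15/5.102)^(1/0.2073) ⇒ ln A = ln(2.94)/0.2073 = 5.2023
A = e^5.2023 ≈ 181.7 mi²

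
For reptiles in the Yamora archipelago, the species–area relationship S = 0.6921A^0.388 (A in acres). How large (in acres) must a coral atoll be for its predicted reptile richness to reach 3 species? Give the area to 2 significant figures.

3 = 0.6921 × A^0.388  ⇒  A^0.388 = 3/0.6921 = 4.335
ln A = ln(4.335) / 0.388 = 1.4666 / 0.388 = 3.7800
A = e^3.7800 ≈ 43.82 acres

44 acres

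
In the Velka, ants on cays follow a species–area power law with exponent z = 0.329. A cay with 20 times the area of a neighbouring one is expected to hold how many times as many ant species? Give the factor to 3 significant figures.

2.68

S₂/S₁ = (A₂/A₁)^z = 20^0.329
ln(S₂/S₁) = 0.329 × ln 20 = 0.329 × 2.9957 = 0.9856
S₂/S₁ = e^0.9856 ≈ 2.679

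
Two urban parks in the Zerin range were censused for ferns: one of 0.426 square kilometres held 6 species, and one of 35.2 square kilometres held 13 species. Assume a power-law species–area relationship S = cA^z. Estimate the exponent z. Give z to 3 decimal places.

0.175

Taking logs: ln S = ln c + z ln A, so z = (ln S₂ − ln S₁)/(ln A₂ − ln A₁).
z = ln(13/6) / ln(35.2/0.426) = ln(2.167) / ln(82.63) = 0.7732 / 4.4144 = 0.1752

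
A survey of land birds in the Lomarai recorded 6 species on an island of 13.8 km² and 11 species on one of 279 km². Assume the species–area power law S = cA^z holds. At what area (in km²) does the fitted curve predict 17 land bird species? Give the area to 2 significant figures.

z = ln(11/6) / ln(279/13.8) = 0.6061 / 3.0065 = 0.2016
c = 6 / 13.8^0.2016 = 6 / 1.697 = 3.535
A = (17/3.535)^(1/0.2016) ⇒ ln A = ln(4.81)/0.2016 = 7.7905
A = e^7.7905 ≈ 2417 km²

2400 km²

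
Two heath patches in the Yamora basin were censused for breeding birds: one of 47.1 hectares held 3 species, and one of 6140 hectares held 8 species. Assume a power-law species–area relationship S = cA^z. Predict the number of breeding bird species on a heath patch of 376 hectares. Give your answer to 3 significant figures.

z = ln(8/3) / ln(6140/47.1) = 0.9808 / 4.8703 = 0.2014
c = 3 / 47.1^0.2014 = 3 / 2.172 = 1.381
S₃ = 1.381 × 376^0.2014 = 1.381 × 3.301 ≈ 4.558

4.56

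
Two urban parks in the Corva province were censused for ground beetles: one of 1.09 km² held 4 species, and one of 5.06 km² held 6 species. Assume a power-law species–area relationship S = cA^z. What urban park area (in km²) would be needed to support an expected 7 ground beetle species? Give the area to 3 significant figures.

z = ln(6/4) / ln(5.06/1.09) = 0.4055 / 1.5352 = 0.2641
c = 4 / 1.09^0.2641 = 4 / 1.023 = 3.91
A = (7/3.91)^(1/0.2641) ⇒ ln A = ln(1.79)/0.2641 = 2.2050
A = e^2.2050 ≈ 9.07 km²

9.07 km²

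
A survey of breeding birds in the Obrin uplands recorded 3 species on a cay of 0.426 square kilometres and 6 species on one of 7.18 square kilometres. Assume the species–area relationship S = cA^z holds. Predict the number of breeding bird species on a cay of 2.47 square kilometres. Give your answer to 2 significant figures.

4.6

z = ln(6/3) / ln(7.18/0.426) = 0.6931 / 2.8246 = 0.2454
c = 3 / 0.426^0.2454 = 3 / 0.8111 = 3.699
S₃ = 3.699 × 2.47^0.2454 = 3.699 × 1.248 ≈ 4.618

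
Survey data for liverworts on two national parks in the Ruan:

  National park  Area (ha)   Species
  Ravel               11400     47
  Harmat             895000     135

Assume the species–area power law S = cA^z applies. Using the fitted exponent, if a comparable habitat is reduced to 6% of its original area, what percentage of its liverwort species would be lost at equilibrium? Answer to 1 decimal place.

49.4%

z = ln(135/47) / ln(895000/11400) = 1.0551 / 4.3632 = 0.2418
S_new/S_old = (A_new/A_old)^z = 0.06^0.2418 = exp(0.2418 × -2.8134) = 0.5064
Fraction lost = 1 − 0.5064 = 0.4936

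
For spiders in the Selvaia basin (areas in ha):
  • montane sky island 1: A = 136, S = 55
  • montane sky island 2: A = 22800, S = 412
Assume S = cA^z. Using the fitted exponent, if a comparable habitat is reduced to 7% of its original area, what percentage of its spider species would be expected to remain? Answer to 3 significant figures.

z = ln(412/55) / ln(22800/136) = 2.0137 / 5.1219 = 0.3932
S_new/S_old = (A_new/A_old)^z = 0.07^0.3932 = exp(0.3932 × -2.6593) = 0.3515

35.2%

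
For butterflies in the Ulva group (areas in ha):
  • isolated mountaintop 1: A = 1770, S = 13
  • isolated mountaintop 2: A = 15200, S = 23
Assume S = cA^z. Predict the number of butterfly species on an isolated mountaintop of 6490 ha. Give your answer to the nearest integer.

z = ln(23/13) / ln(15200/1770) = 0.5705 / 2.1503 = 0.2653
c = 13 / 1770^0.2653 = 13 / 7.274 = 1.787
S₃ = 1.787 × 6490^0.2653 = 1.787 × 10.27 ≈ 18.35

18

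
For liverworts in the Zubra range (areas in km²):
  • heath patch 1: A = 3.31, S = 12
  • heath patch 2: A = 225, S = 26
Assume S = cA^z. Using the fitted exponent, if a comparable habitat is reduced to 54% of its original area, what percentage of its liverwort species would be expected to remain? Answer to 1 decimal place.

z = ln(26/12) / ln(225/3.31) = 0.7732 / 4.2192 = 0.1833
S_new/S_old = (A_new/A_old)^z = 0.54^0.1833 = exp(0.1833 × -0.6162) = 0.8932

89.3%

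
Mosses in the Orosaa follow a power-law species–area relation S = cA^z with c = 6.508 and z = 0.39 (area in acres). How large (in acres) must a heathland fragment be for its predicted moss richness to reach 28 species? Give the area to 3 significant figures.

42.2 acres

28 = 6.508 × A^0.39  ⇒  A^0.39 = 28/6.508 = 4.302
ln A = ln(4.302) / 0.39 = 1.4592 / 0.39 = 3.7415
A = e^3.7415 ≈ 42.16 acres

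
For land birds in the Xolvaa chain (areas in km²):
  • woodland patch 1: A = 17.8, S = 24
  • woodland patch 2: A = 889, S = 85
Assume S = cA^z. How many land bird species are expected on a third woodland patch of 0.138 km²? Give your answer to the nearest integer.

5

z = ln(85/24) / ln(889/17.8) = 1.2646 / 3.9109 = 0.3234
c = 24 / 17.8^0.3234 = 24 / 2.537 = 9.46
S₃ = 9.46 × 0.138^0.3234 = 9.46 × 0.5271 ≈ 4.986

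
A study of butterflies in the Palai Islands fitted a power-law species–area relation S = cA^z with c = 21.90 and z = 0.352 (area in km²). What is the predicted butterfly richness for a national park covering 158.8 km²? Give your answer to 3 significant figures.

130

S = 21.9 × 158.8^0.352 = 21.9 × 5.952 ≈ 130.4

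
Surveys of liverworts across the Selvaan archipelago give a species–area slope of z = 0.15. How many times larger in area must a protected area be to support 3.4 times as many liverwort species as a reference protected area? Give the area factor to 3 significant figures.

(A₂/A₁)^0.15 = 3.4, so A₂/A₁ = 3.4^(1/0.15) = 3.4^6.667
ln(A₂/A₁) = ln 3.4 / 0.15 = 1.2238 / 0.15 = 8.1585
A₂/A₁ = e^8.1585 ≈ 3493

3490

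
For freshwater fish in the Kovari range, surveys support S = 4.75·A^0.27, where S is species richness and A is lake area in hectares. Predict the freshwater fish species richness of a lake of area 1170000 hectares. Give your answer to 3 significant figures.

S = 4.75 × 1170000^0.27 = 4.75 × 43.49 ≈ 206.6

207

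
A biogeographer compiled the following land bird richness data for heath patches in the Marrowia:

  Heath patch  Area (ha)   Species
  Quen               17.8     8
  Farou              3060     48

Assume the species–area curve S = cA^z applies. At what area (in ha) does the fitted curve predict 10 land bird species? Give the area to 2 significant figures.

34 ha

z = ln(48/8) / ln(3060/17.8) = 1.7918 / 5.1470 = 0.3481
c = 8 / 17.8^0.3481 = 8 / 2.725 = 2.936
A = (10/2.936)^(1/0.3481) ⇒ ln A = ln(3.406)/0.3481 = 3.5202
A = e^3.5202 ≈ 33.79 ha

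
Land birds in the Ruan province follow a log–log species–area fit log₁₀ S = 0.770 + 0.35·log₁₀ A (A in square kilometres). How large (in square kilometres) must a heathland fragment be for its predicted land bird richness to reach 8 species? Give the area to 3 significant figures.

2.40 square kilometres

8 = 5.888 × A^0.35  ⇒  A^0.35 = 8/5.888 = 1.359
ln A = ln(1.359) / 0.35 = 0.3065 / 0.35 = 0.8756
A = e^0.8756 ≈ 2.4 square kilometres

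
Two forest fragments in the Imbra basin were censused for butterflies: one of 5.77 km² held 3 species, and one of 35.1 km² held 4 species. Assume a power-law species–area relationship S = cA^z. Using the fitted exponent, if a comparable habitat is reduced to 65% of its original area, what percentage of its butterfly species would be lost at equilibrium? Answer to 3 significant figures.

z = ln(4/3) / ln(35.1/5.77) = 0.2877 / 1.8055 = 0.1593
S_new/S_old = (A_new/A_old)^z = 0.65^0.1593 = exp(0.1593 × -0.4308) = 0.9337
Fraction lost = 1 − 0.9337 = 0.06634

6.63%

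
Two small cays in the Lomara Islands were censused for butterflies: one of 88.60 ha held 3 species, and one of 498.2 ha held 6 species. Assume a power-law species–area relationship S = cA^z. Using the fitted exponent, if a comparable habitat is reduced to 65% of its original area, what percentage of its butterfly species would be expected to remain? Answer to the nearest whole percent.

84%

z = ln(6/3) / ln(498.2/88.6) = 0.6931 / 1.7269 = 0.4014
S_new/S_old = (A_new/A_old)^z = 0.65^0.4014 = exp(0.4014 × -0.4308) = 0.8412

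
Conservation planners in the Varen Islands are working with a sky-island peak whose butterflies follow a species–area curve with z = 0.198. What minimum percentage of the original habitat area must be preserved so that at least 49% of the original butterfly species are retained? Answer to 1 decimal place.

Need (A_new/A_old)^0.198 = 0.49, so A_new/A_old = 0.49^(1/0.198) = 0.49^5.051
ln(A_new/A_old) = ln 0.49 / 0.198 = -0.7133 / 0.198 = -3.6028
A_new/A_old = e^-3.6028 ≈ 0.02725

2.7%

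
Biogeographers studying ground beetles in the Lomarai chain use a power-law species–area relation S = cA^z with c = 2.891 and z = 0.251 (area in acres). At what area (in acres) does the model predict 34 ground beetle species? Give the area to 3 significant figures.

18400 acres

34 = 2.891 × A^0.251  ⇒  A^0.251 = 34/2.891 = 11.76
ln A = ln(11.76) / 0.251 = 2.4648 / 0.251 = 9.8198
A = e^9.8198 ≈ 18394 acres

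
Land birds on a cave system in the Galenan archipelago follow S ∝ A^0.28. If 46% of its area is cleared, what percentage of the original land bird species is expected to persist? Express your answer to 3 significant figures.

84.2%

S_new/S_old = (A_new/A_old)^z = 0.54^0.28
= exp(0.28 × ln 0.54) = exp(0.28 × -0.6162) = exp(-0.1725) ≈ 0.8415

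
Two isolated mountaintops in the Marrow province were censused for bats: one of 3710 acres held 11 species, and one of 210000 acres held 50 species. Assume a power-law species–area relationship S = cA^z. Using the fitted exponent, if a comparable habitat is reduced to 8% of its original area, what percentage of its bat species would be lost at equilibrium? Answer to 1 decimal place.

z = ln(50/11) / ln(210000/3710) = 1.5141 / 4.0361 = 0.3751
S_new/S_old = (A_new/A_old)^z = 0.08^0.3751 = exp(0.3751 × -2.5257) = 0.3877
Fraction lost = 1 − 0.3877 = 0.6123

61.2%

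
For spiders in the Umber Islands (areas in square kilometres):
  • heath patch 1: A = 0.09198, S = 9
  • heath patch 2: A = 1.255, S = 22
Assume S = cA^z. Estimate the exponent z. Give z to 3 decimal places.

0.342

Taking logs: ln S = ln c + z ln A, so z = (ln S₂ − ln S₁)/(ln A₂ − ln A₁).
z = ln(22/9) / ln(1.255/0.09198) = ln(2.444) / ln(13.64) = 0.8938 / 2.6133 = 0.3420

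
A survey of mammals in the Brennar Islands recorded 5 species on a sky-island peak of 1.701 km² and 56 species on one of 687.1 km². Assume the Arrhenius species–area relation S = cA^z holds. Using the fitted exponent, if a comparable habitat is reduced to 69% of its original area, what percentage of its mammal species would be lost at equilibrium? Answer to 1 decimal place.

13.9%

z = ln(56/5) / ln(687.1/1.701) = 2.4159 / 6.0013 = 0.4026
S_new/S_old = (A_new/A_old)^z = 0.69^0.4026 = exp(0.4026 × -0.3711) = 0.8612
Fraction lost = 1 − 0.8612 = 0.1388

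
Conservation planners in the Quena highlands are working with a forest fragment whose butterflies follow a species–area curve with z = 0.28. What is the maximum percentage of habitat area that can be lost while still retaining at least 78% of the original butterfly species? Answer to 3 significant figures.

Need (A_new/A_old)^0.28 = 0.78, so A_new/A_old = 0.78^(1/0.28) = 0.78^3.571
ln(A_new/A_old) = ln 0.78 / 0.28 = -0.2485 / 0.28 = -0.8874
A_new/A_old = e^-0.8874 ≈ 0.4117
Fraction that can be lost = 1 − 0.4117 = 0.5883

58.8%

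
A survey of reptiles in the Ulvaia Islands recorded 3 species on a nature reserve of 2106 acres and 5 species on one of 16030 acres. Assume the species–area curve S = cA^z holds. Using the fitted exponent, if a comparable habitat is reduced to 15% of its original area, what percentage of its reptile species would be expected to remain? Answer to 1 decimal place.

62.0%

z = ln(5/3) / ln(16030/2106) = 0.5108 / 2.0297 = 0.2517
S_new/S_old = (A_new/A_old)^z = 0.15^0.2517 = exp(0.2517 × -1.8971) = 0.6204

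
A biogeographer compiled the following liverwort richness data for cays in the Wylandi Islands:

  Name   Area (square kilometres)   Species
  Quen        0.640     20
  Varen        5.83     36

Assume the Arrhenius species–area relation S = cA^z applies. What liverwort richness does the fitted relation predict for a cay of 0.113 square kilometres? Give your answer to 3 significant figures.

12.6

z = ln(36/20) / ln(5.83/0.64) = 0.5878 / 2.2093 = 0.2661
c = 20 / 0.64^0.2661 = 20 / 0.888 = 22.52
S₃ = 22.52 × 0.113^0.2661 = 22.52 × 0.5598 ≈ 12.61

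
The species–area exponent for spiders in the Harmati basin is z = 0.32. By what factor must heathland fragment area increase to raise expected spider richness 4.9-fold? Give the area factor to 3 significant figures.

144

(A₂/A₁)^0.32 = 4.9, so A₂/A₁ = 4.9^(1/0.32) = 4.9^3.125
ln(A₂/A₁) = ln 4.9 / 0.32 = 1.5892 / 0.32 = 4.9664
A₂/A₁ = e^4.9664 ≈ 143.5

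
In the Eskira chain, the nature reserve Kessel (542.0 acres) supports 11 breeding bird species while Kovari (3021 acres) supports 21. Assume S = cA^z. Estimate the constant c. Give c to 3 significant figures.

z = ln(S₂/S₁) / ln(A₂/A₁) = ln(21/11) / ln(3021/542) = 0.6466 / 1.7181 = 0.3764
c = S₁ / A₁^z = 11 / 542^0.3764 = 11 / 10.69 = 1.029

1.03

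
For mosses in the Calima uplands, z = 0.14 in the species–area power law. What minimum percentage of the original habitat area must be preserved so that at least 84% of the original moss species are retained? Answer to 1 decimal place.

Need (A_new/A_old)^0.14 = 0.84, so A_new/A_old = 0.84^(1/0.14) = 0.84^7.143
ln(A_new/A_old) = ln 0.84 / 0.14 = -0.1744 / 0.14 = -1.2454
A_new/A_old = e^-1.2454 ≈ 0.2878

28.8%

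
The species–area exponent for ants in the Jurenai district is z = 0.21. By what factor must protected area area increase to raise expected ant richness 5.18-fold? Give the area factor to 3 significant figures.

2520

(A₂/A₁)^0.21 = 5.18, so A₂/A₁ = 5.18^(1/0.21) = 5.18^4.762
ln(A₂/A₁) = ln 5.18 / 0.21 = 1.6448 / 0.21 = 7.8324
A₂/A₁ = e^7.8324 ≈ 2521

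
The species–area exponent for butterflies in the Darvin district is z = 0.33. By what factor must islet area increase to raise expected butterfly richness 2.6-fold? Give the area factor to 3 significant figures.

18.1

(A₂/A₁)^0.33 = 2.6, so A₂/A₁ = 2.6^(1/0.33) = 2.6^3.03
ln(A₂/A₁) = ln 2.6 / 0.33 = 0.9555 / 0.33 = 2.8955
A₂/A₁ = e^2.8955 ≈ 18.09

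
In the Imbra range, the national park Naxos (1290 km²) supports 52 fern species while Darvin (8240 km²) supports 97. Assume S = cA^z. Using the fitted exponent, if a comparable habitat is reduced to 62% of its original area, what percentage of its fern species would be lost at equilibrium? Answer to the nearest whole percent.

z = ln(97/52) / ln(8240/1290) = 0.6235 / 1.8544 = 0.3362
S_new/S_old = (A_new/A_old)^z = 0.62^0.3362 = exp(0.3362 × -0.4780) = 0.8515
Fraction lost = 1 − 0.8515 = 0.1485

15%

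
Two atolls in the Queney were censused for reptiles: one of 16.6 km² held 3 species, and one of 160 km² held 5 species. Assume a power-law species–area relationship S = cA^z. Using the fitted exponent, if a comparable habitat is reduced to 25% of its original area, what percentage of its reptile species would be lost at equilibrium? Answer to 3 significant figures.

z = ln(5/3) / ln(160/16.6) = 0.5108 / 2.2658 = 0.2255
S_new/S_old = (A_new/A_old)^z = 0.25^0.2255 = exp(0.2255 × -1.3863) = 0.7316
Fraction lost = 1 − 0.7316 = 0.2684

26.8%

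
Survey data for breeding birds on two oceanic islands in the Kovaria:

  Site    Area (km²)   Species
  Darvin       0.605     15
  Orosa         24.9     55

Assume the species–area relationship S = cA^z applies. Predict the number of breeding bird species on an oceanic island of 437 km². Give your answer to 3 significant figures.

150

z = ln(55/15) / ln(24.9/0.605) = 1.2993 / 3.7174 = 0.3495
c = 15 / 0.605^0.3495 = 15 / 0.8389 = 17.88
S₃ = 17.88 × 437^0.3495 = 17.88 × 8.373 ≈ 149.7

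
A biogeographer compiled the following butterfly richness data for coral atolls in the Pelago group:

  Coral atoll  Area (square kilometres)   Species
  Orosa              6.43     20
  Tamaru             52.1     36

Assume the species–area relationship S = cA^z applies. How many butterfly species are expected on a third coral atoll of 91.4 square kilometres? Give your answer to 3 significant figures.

42.2

z = ln(36/20) / ln(52.1/6.43) = 0.5878 / 2.0922 = 0.2809
c = 20 / 6.43^0.2809 = 20 / 1.687 = 11.86
S₃ = 11.86 × 91.4^0.2809 = 11.86 × 3.556 ≈ 42.16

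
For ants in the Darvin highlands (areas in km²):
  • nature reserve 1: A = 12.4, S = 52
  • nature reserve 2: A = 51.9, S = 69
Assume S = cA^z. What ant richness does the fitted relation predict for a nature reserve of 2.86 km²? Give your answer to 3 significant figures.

z = ln(69/52) / ln(51.9/12.4) = 0.2829 / 1.4316 = 0.1976
c = 52 / 12.4^0.1976 = 52 / 1.645 = 31.62
S₃ = 31.62 × 2.86^0.1976 = 31.62 × 1.231 ≈ 38.92

38.9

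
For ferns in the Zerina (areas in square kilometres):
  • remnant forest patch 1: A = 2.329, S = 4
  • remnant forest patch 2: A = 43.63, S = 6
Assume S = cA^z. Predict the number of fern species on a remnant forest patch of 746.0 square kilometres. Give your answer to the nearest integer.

9

z = ln(6/4) / ln(43.63/2.329) = 0.4055 / 2.9303 = 0.1384
c = 4 / 2.329^0.1384 = 4 / 1.124 = 3.558
S₃ = 3.558 × 746^0.1384 = 3.558 × 2.497 ≈ 8.887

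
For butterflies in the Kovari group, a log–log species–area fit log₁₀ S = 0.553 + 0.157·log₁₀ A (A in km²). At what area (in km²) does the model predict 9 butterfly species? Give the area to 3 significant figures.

9 = 3.573 × A^0.157  ⇒  A^0.157 = 9/3.573 = 2.519
ln A = ln(2.519) / 0.157 = 0.9239 / 0.157 = 5.8847
A = e^5.8847 ≈ 359.5 km²

359 km²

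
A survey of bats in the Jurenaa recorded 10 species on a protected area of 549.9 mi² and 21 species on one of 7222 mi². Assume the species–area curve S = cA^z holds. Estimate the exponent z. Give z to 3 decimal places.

0.288

Taking logs: ln S = ln c + z ln A, so z = (ln S₂ − ln S₁)/(ln A₂ − ln A₁).
z = ln(21/10) / ln(7222/549.9) = ln(2.1) / ln(13.13) = 0.7419 / 2.5752 = 0.2881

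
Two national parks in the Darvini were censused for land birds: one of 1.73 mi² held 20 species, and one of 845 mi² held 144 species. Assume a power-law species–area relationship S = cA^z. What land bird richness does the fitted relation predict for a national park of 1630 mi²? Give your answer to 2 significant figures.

z = ln(144/20) / ln(845/1.73) = 1.9741 / 6.1912 = 0.3189
c = 20 / 1.73^0.3189 = 20 / 1.191 = 16.79
S₃ = 16.79 × 1630^0.3189 = 16.79 × 10.57 ≈ 177.6

180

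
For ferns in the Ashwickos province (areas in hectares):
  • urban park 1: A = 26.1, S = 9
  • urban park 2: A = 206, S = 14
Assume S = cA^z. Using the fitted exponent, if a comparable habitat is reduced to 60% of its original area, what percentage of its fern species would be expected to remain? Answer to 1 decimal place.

z = ln(14/9) / ln(206/26.1) = 0.4418 / 2.0659 = 0.2139
S_new/S_old = (A_new/A_old)^z = 0.6^0.2139 = exp(0.2139 × -0.5108) = 0.8965

89.7%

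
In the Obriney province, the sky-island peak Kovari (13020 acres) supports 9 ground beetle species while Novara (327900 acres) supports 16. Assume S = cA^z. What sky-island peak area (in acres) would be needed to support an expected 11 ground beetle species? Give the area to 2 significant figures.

z = ln(16/9) / ln(327900/13020) = 0.5754 / 3.2262 = 0.1783
c = 9 / 13020^0.1783 = 9 / 5.418 = 1.661
A = (11/1.661)^(1/0.1783) ⇒ ln A = ln(6.621)/0.1783 = 10.5995
A = e^10.5995 ≈ 40113 acres

40000 acres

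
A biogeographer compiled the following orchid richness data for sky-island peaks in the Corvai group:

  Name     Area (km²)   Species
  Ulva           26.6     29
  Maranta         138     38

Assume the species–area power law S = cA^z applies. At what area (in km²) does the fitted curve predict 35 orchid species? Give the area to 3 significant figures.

83.6 km²

z = ln(38/29) / ln(138/26.6) = 0.2703 / 1.6463 = 0.1642
c = 29 / 26.6^0.1642 = 29 / 1.714 = 16.92
A = (35/16.92)^(1/0.1642) ⇒ ln A = ln(2.068)/0.1642 = 4.4263
A = e^4.4263 ≈ 83.62 km²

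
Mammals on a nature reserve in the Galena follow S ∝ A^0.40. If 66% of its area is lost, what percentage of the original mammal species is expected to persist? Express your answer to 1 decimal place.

65.0%

S_new/S_old = (A_new/A_old)^z = 0.34^0.4
= exp(0.4 × ln 0.34) = exp(0.4 × -1.0788) = exp(-0.4315) ≈ 0.6495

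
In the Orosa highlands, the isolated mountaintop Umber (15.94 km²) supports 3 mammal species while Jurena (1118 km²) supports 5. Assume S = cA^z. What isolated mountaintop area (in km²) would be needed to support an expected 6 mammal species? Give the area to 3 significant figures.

5100 km²

z = ln(5/3) / ln(1118/15.94) = 0.5108 / 4.2505 = 0.1202
c = 3 / 15.94^0.1202 = 3 / 1.395 = 2.151
A = (6/2.151)^(1/0.1202) ⇒ ln A = ln(2.79)/0.1202 = 8.5364
A = e^8.5364 ≈ 5097 km²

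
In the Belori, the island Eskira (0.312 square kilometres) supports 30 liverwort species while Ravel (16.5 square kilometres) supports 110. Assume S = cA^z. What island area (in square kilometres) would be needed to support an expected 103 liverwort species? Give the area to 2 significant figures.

z = ln(110/30) / ln(16.5/0.312) = 1.2993 / 3.9681 = 0.3274
c = 30 / 0.312^0.3274 = 30 / 0.6829 = 43.93
A = (103/43.93)^(1/0.3274) ⇒ ln A = ln(2.345)/0.3274 = 2.6026
A = e^2.6026 ≈ 13.5 square kilometres

13 square kilometres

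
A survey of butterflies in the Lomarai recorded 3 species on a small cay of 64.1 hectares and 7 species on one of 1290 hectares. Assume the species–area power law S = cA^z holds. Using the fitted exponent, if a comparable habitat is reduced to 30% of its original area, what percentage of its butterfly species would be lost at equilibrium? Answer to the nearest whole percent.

29%

z = ln(7/3) / ln(1290/64.1) = 0.8473 / 3.0020 = 0.2822
S_new/S_old = (A_new/A_old)^z = 0.3^0.2822 = exp(0.2822 × -1.2040) = 0.7119
Fraction lost = 1 − 0.7119 = 0.2881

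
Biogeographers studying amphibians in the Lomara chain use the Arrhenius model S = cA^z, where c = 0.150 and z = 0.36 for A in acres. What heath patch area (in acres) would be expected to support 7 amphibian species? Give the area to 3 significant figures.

43300 acres

7 = 0.15 × A^0.36  ⇒  A^0.36 = 7/0.15 = 46.67
ln A = ln(46.67) / 0.36 = 3.8430 / 0.36 = 10.6751
A = e^10.6751 ≈ 43264 acres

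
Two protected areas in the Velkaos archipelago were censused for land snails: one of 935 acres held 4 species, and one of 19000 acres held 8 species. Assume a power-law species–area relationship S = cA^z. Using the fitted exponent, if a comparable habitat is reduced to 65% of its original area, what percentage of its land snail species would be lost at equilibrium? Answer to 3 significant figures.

9.44%

z = ln(8/4) / ln(19000/935) = 0.6931 / 3.0116 = 0.2302
S_new/S_old = (A_new/A_old)^z = 0.65^0.2302 = exp(0.2302 × -0.4308) = 0.9056
Fraction lost = 1 − 0.9056 = 0.09439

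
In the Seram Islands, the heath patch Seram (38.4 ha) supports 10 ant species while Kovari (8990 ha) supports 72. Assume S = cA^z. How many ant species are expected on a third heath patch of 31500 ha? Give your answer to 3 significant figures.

113

z = ln(72/10) / ln(8990/38.4) = 1.9741 / 5.4558 = 0.3618
c = 10 / 38.4^0.3618 = 10 / 3.743 = 2.671
S₃ = 2.671 × 31500^0.3618 = 2.671 × 42.43 ≈ 113.3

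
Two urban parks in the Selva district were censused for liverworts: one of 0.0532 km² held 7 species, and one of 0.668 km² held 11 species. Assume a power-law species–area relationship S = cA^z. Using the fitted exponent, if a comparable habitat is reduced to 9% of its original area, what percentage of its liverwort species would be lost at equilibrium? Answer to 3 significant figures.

35.0%

z = ln(11/7) / ln(0.668/0.0532) = 0.4520 / 2.5302 = 0.1786
S_new/S_old = (A_new/A_old)^z = 0.09^0.1786 = exp(0.1786 × -2.4079) = 0.6504
Fraction lost = 1 − 0.6504 = 0.3496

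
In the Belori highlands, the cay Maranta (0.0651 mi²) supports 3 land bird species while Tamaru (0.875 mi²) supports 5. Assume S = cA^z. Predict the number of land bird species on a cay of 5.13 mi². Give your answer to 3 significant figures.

z = ln(5/3) / ln(0.875/0.0651) = 0.5108 / 2.5983 = 0.1966
c = 3 / 0.0651^0.1966 = 3 / 0.5845 = 5.133
S₃ = 5.133 × 5.13^0.1966 = 5.133 × 1.379 ≈ 7.079

7.08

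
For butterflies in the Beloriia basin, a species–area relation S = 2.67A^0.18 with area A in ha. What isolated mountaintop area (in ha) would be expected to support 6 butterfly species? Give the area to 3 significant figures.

89.9 ha

6 = 2.67 × A^0.18  ⇒  A^0.18 = 6/2.67 = 2.247
ln A = ln(2.247) / 0.18 = 0.8097 / 0.18 = 4.4982
A = e^4.4982 ≈ 89.86 ha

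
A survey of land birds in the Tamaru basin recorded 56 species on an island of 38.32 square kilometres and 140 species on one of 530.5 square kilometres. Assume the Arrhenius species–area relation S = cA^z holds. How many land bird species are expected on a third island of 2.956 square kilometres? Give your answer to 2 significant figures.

23

z = ln(140/56) / ln(530.5/38.32) = 0.9163 / 2.6278 = 0.3487
c = 56 / 38.32^0.3487 = 56 / 3.565 = 15.71
S₃ = 15.71 × 2.956^0.3487 = 15.71 × 1.459 ≈ 22.92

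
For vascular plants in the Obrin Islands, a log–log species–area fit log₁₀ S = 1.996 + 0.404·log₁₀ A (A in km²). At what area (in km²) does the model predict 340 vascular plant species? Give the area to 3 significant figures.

21.2 km²

340 = 99.08 × A^0.404  ⇒  A^0.404 = 340/99.08 = 3.431
ln A = ln(3.431) / 0.404 = 1.2330 / 0.404 = 3.0519
A = e^3.0519 ≈ 21.16 km²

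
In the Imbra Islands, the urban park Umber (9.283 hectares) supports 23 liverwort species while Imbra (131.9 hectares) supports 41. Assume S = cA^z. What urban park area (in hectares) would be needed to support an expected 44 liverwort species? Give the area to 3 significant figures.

182 hectares

z = ln(41/23) / ln(131.9/9.283) = 0.5781 / 2.6539 = 0.2178
c = 23 / 9.283^0.2178 = 23 / 1.625 = 14.16
A = (44/14.16)^(1/0.2178) ⇒ ln A = ln(3.108)/0.2178 = 5.2062
A = e^5.2062 ≈ 182.4 hectares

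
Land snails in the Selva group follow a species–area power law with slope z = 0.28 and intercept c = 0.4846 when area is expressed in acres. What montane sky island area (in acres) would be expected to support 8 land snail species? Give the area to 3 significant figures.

22300 acres

8 = 0.4846 × A^0.28  ⇒  A^0.28 = 8/0.4846 = 16.51
ln A = ln(16.51) / 0.28 = 2.8039 / 0.28 = 10.0138
A = e^10.0138 ≈ 22333 acres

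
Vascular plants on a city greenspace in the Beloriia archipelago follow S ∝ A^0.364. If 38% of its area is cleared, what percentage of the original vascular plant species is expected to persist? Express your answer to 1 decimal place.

S_new/S_old = (A_new/A_old)^z = 0.62^0.364
= exp(0.364 × ln 0.62) = exp(0.364 × -0.4780) = exp(-0.1740) ≈ 0.8403

84.0%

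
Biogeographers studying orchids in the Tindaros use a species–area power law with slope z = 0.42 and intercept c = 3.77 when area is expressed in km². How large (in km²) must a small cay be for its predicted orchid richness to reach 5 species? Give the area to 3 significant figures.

5 = 3.77 × A^0.42  ⇒  A^0.42 = 5/3.77 = 1.326
ln A = ln(1.326) / 0.42 = 0.2824 / 0.42 = 0.6723
A = e^0.6723 ≈ 1.959 km²

1.96 km²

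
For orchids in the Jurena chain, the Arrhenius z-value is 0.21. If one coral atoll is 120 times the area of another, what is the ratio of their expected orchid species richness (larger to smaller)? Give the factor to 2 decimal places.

2.73

S₂/S₁ = (A₂/A₁)^z = 120^0.21
ln(S₂/S₁) = 0.21 × ln 120 = 0.21 × 4.7875 = 1.0054
S₂/S₁ = e^1.0054 ≈ 2.733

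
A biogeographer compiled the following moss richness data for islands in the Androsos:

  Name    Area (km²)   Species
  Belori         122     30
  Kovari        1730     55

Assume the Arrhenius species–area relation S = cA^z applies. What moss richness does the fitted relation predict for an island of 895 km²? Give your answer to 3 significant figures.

47.3

z = ln(55/30) / ln(1730/122) = 0.6061 / 2.6519 = 0.2286
c = 30 / 122^0.2286 = 30 / 2.998 = 10.01
S₃ = 10.01 × 895^0.2286 = 10.01 × 4.728 ≈ 47.31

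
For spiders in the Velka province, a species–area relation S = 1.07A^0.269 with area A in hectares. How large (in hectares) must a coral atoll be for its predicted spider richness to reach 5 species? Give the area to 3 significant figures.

308 hectares

5 = 1.07 × A^0.269  ⇒  A^0.269 = 5/1.07 = 4.673
ln A = ln(4.673) / 0.269 = 1.5418 / 0.269 = 5.7315
A = e^5.7315 ≈ 308.4 hectares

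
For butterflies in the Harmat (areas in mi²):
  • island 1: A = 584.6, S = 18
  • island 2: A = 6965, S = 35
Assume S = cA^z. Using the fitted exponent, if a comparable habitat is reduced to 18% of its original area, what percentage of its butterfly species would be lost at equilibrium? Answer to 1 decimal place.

36.9%

z = ln(35/18) / ln(6965/584.6) = 0.6650 / 2.4777 = 0.2684
S_new/S_old = (A_new/A_old)^z = 0.18^0.2684 = exp(0.2684 × -1.7148) = 0.6311
Fraction lost = 1 − 0.6311 = 0.3689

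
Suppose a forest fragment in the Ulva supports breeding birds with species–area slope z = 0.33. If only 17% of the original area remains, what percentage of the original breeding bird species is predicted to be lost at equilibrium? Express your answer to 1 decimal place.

S_new/S_old = (A_new/A_old)^z = 0.17^0.33
= exp(0.33 × ln 0.17) = exp(0.33 × -1.7720) = exp(-0.5847) ≈ 0.5572
Fraction lost = 1 − 0.5572 = 0.4428

44.3%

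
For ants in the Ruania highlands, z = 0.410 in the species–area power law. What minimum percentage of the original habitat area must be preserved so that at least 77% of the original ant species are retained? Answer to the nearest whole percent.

Need (A_new/A_old)^0.41 = 0.77, so A_new/A_old = 0.77^(1/0.41) = 0.77^2.439
ln(A_new/A_old) = ln 0.77 / 0.41 = -0.2614 / 0.41 = -0.6375
A_new/A_old = e^-0.6375 ≈ 0.5286

53%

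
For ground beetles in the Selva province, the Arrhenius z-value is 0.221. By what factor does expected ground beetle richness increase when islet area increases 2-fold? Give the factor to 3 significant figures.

S₂/S₁ = (A₂/A₁)^z = 2^0.221
ln(S₂/S₁) = 0.221 × ln 2 = 0.221 × 0.6931 = 0.1532
S₂/S₁ = e^0.1532 ≈ 1.166

1.17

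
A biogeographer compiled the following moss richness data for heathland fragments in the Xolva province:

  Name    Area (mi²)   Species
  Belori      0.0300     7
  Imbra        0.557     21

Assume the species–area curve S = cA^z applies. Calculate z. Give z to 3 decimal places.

0.376

Taking logs: ln S = ln c + z ln A, so z = (ln S₂ − ln S₁)/(ln A₂ − ln A₁).
z = ln(21/7) / ln(0.557/0.03) = ln(3) / ln(18.57) = 1.0986 / 2.9214 = 0.3761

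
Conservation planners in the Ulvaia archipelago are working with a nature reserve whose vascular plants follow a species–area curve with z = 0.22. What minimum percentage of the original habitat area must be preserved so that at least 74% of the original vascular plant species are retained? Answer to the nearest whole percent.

Need (A_new/A_old)^0.22 = 0.74, so A_new/A_old = 0.74^(1/0.22) = 0.74^4.545
ln(A_new/A_old) = ln 0.74 / 0.22 = -0.3011 / 0.22 = -1.3687
A_new/A_old = e^-1.3687 ≈ 0.2544

25%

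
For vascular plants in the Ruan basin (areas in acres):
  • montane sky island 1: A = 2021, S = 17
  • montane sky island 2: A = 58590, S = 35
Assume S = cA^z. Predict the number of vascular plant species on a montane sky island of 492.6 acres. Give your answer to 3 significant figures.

z = ln(35/17) / ln(58590/2021) = 0.7221 / 3.3670 = 0.2145
c = 17 / 2021^0.2145 = 17 / 5.116 = 3.323
S₃ = 3.323 × 492.6^0.2145 = 3.323 × 3.78 ≈ 12.56

12.6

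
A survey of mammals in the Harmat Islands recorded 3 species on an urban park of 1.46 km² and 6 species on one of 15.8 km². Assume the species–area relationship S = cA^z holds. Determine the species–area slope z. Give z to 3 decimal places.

0.291

Taking logs: ln S = ln c + z ln A, so z = (ln S₂ − ln S₁)/(ln A₂ − ln A₁).
z = ln(6/3) / ln(15.8/1.46) = ln(2) / ln(10.82) = 0.6931 / 2.3816 = 0.2910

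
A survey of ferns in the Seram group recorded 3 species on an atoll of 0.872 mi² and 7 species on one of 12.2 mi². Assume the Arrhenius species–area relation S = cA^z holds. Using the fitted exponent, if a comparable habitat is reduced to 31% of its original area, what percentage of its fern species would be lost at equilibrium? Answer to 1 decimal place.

31.3%

z = ln(7/3) / ln(12.2/0.872) = 0.8473 / 2.6384 = 0.3211
S_new/S_old = (A_new/A_old)^z = 0.31^0.3211 = exp(0.3211 × -1.1712) = 0.6865
Fraction lost = 1 − 0.6865 = 0.3135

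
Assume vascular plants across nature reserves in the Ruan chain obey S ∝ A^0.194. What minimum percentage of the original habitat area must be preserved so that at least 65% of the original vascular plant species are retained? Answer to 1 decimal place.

10.9%

Need (A_new/A_old)^0.194 = 0.65, so A_new/A_old = 0.65^(1/0.194) = 0.65^5.155
ln(A_new/A_old) = ln 0.65 / 0.194 = -0.4308 / 0.194 = -2.2205
A_new/A_old = e^-2.2205 ≈ 0.1086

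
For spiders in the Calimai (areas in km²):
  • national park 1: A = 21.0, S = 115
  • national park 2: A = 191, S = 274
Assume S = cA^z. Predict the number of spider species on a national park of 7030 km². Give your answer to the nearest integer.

1131

z = ln(274/115) / ln(191/21) = 0.8682 / 2.2078 = 0.3932
c = 115 / 21^0.3932 = 115 / 3.311 = 34.73
S₃ = 34.73 × 7030^0.3932 = 34.73 × 32.57 ≈ 1131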